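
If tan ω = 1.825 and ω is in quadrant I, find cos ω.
cos ω = 0.4805 (using tan²ω + 1 = sec²ω)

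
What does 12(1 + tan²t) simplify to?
12(1 + tan²t) = 12(sec²t) (using Pythagorean identity)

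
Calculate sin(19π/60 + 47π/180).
sin(19π/60 + 47π/180) = sin 19π/60 cos 47π/180 + cos 19π/60 sin 47π/180 = 0.9703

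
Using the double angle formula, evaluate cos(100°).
cos(100°) = 2cos²50° - 1 = -0.1736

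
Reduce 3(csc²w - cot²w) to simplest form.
3(csc²w - cot²w) = 3 (using Pythagorean identity)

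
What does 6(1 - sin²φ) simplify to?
6(1 - sin²φ) = 6(cos²φ) (using Pythagorean identity)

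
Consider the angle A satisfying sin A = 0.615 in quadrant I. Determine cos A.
cos A = √(1 - sin²A) = 0.7885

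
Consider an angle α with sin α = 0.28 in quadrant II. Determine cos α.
cos α = ±√(1 - sin²α) = -0.96 (negative in QII)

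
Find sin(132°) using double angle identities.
sin(132°) = 2 sin 66° cos 66° = 0.7431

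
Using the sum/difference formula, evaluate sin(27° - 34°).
sin(27° - 34°) = sin 27° cos 34° - cos 27° sin 34° = -0.1219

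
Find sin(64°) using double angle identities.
sin(64°) = 2 sin 32° cos 32° = 0.8988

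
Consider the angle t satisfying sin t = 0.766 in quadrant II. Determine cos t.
cos t = ±√(1 - sin²t) = -0.6428 (negative in QII)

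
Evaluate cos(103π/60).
cos(103π/60) = 0.6293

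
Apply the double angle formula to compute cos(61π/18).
cos(61π/18) = 2cos²61π/36 - 1 = -0.342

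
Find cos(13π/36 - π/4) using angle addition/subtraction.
cos(13π/36 - π/4) = cos 13π/36 cos π/4 + sin 13π/36 sin π/4 = 0.9397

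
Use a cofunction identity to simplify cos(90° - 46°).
cos(90° - 46°) = sin(46°)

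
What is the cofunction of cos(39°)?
cos(39°) = sin(90° - 39°) = sin(51°)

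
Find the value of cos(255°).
cos(255°) = -(√6-√2)/4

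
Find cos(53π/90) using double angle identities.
cos(53π/90) = 1 - 2sin²53π/180 = -0.2756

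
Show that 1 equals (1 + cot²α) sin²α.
RHS = csc²α · sin²α = (1/sin²α) · sin²α = 1 = LHS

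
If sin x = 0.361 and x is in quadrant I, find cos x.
cos x = 0.9326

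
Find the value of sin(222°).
sin(222°) = -0.6691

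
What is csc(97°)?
csc(97°) = 1.008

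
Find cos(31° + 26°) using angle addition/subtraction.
cos(31° + 26°) = cos 31° cos 26° - sin 31° sin 26° = 0.5446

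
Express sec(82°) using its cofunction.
sec(82°) = csc(90° - 82°) = csc(8°)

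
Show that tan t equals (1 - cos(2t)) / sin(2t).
RHS = 2sin²t / (2 sin t cos t) = sin t/cos t = tan t = LHS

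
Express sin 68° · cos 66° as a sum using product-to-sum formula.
sin 68° cos 66° = (1/2)[sin(68°+66°) + sin(68°-66°)]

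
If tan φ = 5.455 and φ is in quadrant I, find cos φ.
cos φ = 0.1803 (using tan²φ + 1 = sec²φ)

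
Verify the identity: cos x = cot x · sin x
RHS = (cos x/sin x) · sin x = cos x = LHS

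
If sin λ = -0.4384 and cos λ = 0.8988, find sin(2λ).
sin(2λ) = 2 sin λ cos λ = -0.7881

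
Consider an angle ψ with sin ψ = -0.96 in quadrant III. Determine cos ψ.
cos ψ = ±√(1 - sin²ψ) = -0.28 (negative in QIII)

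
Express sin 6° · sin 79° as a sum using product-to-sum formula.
sin 6° sin 79° = (1/2)[cos(6°-79°) - cos(6°+79°)]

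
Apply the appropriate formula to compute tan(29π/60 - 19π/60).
tan(29π/60 - 19π/60) = (tan 29π/60 - tan 19π/60)/(1 + tan 29π/60 tan 19π/60) = √3/3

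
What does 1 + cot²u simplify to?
1 + cot²u = csc²u (using Pythagorean identity)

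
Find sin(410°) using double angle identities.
sin(410°) = 2 sin 205° cos 205° = 0.766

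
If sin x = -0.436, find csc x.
csc x = 1/sin x = -2.294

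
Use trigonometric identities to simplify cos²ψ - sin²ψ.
cos²ψ - sin²ψ = cos(2ψ) (using Double angle)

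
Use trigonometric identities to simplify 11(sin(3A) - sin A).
11(sin(3A) - sin A) = 11(2 cos(2A) sin A) (using Sum-to-product)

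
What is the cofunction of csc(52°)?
csc(52°) = sec(90° - 52°) = sec(38°)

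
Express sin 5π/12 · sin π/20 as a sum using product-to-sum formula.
sin 5π/12 sin π/20 = (1/2)[cos(5π/12-π/20) - cos(5π/12+π/20)]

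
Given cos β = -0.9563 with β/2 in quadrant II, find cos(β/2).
cos(β/2) = ±√((1 + cos β)/2); negative since β/2 ∈ QII, so cos(β/2) = -0.1478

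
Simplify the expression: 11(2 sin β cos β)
11(2 sin β cos β) = 11(sin(2β)) (using Double angle)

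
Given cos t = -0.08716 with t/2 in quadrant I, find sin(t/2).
sin(t/2) = ±√((1 - cos t)/2); positive since t/2 ∈ QI, so sin(t/2) = 0.7373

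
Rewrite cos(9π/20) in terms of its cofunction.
cos(9π/20) = sin(π/2 - 9π/20) = sin(π/20)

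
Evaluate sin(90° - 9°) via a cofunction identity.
sin(90° - 9°) = cos(9°) = 0.9877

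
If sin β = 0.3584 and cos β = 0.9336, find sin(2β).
sin(2β) = 2 sin β cos β = 0.6692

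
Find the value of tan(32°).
tan(32°) = 0.6249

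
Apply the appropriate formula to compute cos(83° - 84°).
cos(83° - 84°) = cos 83° cos 84° + sin 83° sin 84° = 0.9998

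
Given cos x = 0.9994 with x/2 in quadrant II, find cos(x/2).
cos(x/2) = ±√((1 + cos x)/2); negative since x/2 ∈ QII, so cos(x/2) = -0.9998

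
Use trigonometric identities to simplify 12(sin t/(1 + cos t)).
12(sin t/(1 + cos t)) = 12(tan(t/2)) (using Half angle)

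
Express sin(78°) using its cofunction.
sin(78°) = cos(90° - 78°) = cos(12°)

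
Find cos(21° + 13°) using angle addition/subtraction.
cos(21° + 13°) = cos 21° cos 13° - sin 21° sin 13° = 0.829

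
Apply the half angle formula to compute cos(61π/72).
cos(61π/72) = -√((1 + cos 61π/36)/2) = -0.887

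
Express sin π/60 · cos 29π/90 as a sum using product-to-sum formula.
sin π/60 cos 29π/90 = (1/2)[sin(π/60+29π/90) + sin(π/60-29π/90)]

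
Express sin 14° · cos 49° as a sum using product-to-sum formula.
sin 14° cos 49° = (1/2)[sin(14°+49°) + sin(14°-49°)]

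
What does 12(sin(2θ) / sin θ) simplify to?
12(sin(2θ) / sin θ) = 12(2 cos θ) (using Double angle)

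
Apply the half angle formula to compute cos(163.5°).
cos(163.5°) = -√((1 + cos 327°)/2) = -0.9588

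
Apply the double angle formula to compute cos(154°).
cos(154°) = cos²77° - sin²77° = -0.8988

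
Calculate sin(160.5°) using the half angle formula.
sin(160.5°) = √((1 - cos 321°)/2) = 0.3338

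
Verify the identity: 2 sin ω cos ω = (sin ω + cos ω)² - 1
RHS = sin²ω + 2 sin ω cos ω + cos²ω - 1 = (sin²ω + cos²ω) + 2 sin ω cos ω - 1 = 1 + 2 sin ω cos ω - 1 = 2 sin ω cos ω = LHS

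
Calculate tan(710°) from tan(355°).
tan(710°) = 2 tan 355° / (1 - tan²355°) = -0.1763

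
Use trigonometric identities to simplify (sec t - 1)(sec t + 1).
(sec t - 1)(sec t + 1) = tan²t (using Diff. of squares)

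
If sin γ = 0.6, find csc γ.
csc γ = 1/sin γ = 1.667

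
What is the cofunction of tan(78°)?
tan(78°) = cot(90° - 78°) = cot(12°)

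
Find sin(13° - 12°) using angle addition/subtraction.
sin(13° - 12°) = sin 13° cos 12° - cos 13° sin 12° = 0.01745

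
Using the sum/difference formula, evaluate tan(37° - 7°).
tan(37° - 7°) = (tan 37° - tan 7°)/(1 + tan 37° tan 7°) = √3/3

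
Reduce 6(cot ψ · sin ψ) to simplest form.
6(cot ψ · sin ψ) = 6(cos ψ) (using Quotient identity)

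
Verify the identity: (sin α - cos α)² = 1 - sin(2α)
LHS = sin²α - 2 sin α cos α + cos²α = (sin²α + cos²α) - 2 sin α cos α = 1 - sin(2α) = RHS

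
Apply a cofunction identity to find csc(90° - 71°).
csc(90° - 71°) = sec(71°) = 3.072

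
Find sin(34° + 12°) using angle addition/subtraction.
sin(34° + 12°) = sin 34° cos 12° + cos 34° sin 12° = 0.7193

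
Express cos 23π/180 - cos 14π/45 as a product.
cos 23π/180 - cos 14π/45 = -2 sin(79π/360) sin(-11π/120)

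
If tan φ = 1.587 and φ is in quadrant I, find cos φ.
cos φ = 0.5331 (using tan²φ + 1 = sec²φ)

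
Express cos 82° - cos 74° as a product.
cos 82° - cos 74° = -2 sin(78°) sin(4°)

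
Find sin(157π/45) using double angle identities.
sin(157π/45) = 2 sin 157π/90 cos 157π/90 = -0.9994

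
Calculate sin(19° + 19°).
sin(19° + 19°) = sin 19° cos 19° + cos 19° sin 19° = 0.6157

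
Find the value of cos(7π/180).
cos(7π/180) = 0.9925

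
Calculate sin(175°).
sin(175°) = 0.08716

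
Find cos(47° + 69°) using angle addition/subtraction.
cos(47° + 69°) = cos 47° cos 69° - sin 47° sin 69° = -0.4384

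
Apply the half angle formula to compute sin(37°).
sin(37°) = √((1 - cos 74°)/2) = 0.6018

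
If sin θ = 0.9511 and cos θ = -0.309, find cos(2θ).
cos(2θ) = cos²θ - sin²θ = -0.8091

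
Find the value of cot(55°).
cot(55°) = 0.7002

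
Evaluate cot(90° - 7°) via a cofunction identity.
cot(90° - 7°) = tan(7°) = 0.1228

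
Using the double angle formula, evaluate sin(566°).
sin(566°) = 2 sin 283° cos 283° = -0.4384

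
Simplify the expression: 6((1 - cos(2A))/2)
6((1 - cos(2A))/2) = 6(sin²A) (using Power reduction)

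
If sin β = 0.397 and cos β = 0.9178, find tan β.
tan β = sin β / cos β = 0.4326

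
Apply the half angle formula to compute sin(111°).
sin(111°) = √((1 - cos 222°)/2) = 0.9336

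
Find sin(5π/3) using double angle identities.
sin(5π/3) = 2 sin 5π/6 cos 5π/6 = -√3/2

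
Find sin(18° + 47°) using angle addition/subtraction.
sin(18° + 47°) = sin 18° cos 47° + cos 18° sin 47° = 0.9063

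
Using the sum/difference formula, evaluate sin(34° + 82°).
sin(34° + 82°) = sin 34° cos 82° + cos 34° sin 82° = 0.8988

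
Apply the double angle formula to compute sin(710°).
sin(710°) = 2 sin 355° cos 355° = -0.1736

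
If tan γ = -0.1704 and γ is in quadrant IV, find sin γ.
sin γ = -0.168 (using tan²γ + 1 = sec²γ)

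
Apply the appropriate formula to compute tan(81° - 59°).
tan(81° - 59°) = (tan 81° - tan 59°)/(1 + tan 81° tan 59°) = 0.404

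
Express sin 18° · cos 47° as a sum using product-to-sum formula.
sin 18° cos 47° = (1/2)[sin(18°+47°) + sin(18°-47°)]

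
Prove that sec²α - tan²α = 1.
LHS = 1/cos²α - sin²α/cos²α = (1 - sin²α)/cos²α = cos²α/cos²α = 1 = RHS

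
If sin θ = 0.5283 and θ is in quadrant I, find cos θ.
cos θ = 0.8491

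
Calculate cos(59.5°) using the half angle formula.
cos(59.5°) = √((1 + cos 119°)/2) = 0.5075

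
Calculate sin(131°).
sin(131°) = 0.7547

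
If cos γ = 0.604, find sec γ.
sec γ = 1/cos γ = 1.656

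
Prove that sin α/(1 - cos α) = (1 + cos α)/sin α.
LHS = sin α(1 + cos α) / ((1 - cos α)(1 + cos α)) = sin α(1 + cos α) / (1 - cos²α) = sin α(1 + cos α) / sin²α = (1 + cos α)/sin α = RHS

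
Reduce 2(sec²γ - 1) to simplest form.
2(sec²γ - 1) = 2(tan²γ) (using Pythagorean identity)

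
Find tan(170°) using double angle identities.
tan(170°) = 2 tan 85° / (1 - tan²85°) = -0.1763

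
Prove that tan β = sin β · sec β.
RHS = sin β · (1/cos β) = sin β/cos β = tan β = LHS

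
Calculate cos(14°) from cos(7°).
cos(14°) = cos²7° - sin²7° = 0.9703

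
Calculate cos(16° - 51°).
cos(16° - 51°) = cos 16° cos 51° + sin 16° sin 51° = 0.8192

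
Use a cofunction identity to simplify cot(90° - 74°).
cot(90° - 74°) = tan(74°)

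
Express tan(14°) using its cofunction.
tan(14°) = cot(90° - 14°) = cot(76°)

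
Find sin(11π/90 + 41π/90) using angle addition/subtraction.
sin(11π/90 + 41π/90) = sin 11π/90 cos 41π/90 + cos 11π/90 sin 41π/90 = 0.9703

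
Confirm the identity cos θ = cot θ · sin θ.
RHS = (cos θ/sin θ) · sin θ = cos θ = LHS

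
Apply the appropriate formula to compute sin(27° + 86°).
sin(27° + 86°) = sin 27° cos 86° + cos 27° sin 86° = 0.9205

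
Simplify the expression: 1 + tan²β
1 + tan²β = sec²β (using Pythagorean identity)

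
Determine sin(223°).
sin(223°) = -0.682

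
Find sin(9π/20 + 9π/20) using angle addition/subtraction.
sin(9π/20 + 9π/20) = sin 9π/20 cos 9π/20 + cos 9π/20 sin 9π/20 = 0.309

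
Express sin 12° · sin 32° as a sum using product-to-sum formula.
sin 12° sin 32° = (1/2)[cos(12°-32°) - cos(12°+32°)]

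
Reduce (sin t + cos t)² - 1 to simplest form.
(sin t + cos t)² - 1 = sin(2t) (using Pythagorean + double angle)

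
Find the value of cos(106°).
cos(106°) = -0.2756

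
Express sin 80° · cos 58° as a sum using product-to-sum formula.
sin 80° cos 58° = (1/2)[sin(80°+58°) + sin(80°-58°)]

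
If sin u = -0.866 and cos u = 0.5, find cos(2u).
cos(2u) = cos²u - sin²u = -0.5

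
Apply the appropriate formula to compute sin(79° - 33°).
sin(79° - 33°) = sin 79° cos 33° - cos 79° sin 33° = 0.7193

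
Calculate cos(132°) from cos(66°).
cos(132°) = cos²66° - sin²66° = -0.6691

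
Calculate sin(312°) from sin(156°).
sin(312°) = 2 sin 156° cos 156° = -0.7431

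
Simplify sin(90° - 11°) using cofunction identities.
sin(90° - 11°) = cos(11°)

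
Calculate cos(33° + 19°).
cos(33° + 19°) = cos 33° cos 19° - sin 33° sin 19° = 0.6157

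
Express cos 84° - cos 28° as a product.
cos 84° - cos 28° = -2 sin(56°) sin(28°)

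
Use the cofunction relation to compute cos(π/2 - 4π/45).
cos(π/2 - 4π/45) = sin(4π/45) = 0.2756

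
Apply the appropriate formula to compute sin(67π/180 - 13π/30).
sin(67π/180 - 13π/30) = sin 67π/180 cos 13π/30 - cos 67π/180 sin 13π/30 = -0.1908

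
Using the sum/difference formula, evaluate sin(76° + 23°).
sin(76° + 23°) = sin 76° cos 23° + cos 76° sin 23° = 0.9877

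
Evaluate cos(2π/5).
cos(2π/5) = 0.309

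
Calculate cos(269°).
cos(269°) = -0.01745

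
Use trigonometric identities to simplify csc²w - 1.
csc²w - 1 = cot²w (using Pythagorean identity)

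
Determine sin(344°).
sin(344°) = -0.2756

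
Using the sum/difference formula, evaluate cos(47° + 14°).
cos(47° + 14°) = cos 47° cos 14° - sin 47° sin 14° = 0.4848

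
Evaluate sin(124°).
sin(124°) = 0.829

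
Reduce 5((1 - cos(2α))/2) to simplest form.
5((1 - cos(2α))/2) = 5(sin²α) (using Power reduction)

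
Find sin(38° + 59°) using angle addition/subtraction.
sin(38° + 59°) = sin 38° cos 59° + cos 38° sin 59° = 0.9925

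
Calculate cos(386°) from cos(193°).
cos(386°) = cos²193° - sin²193° = 0.8988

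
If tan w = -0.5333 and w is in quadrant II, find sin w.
sin w = 0.4706 (using tan²w + 1 = sec²w)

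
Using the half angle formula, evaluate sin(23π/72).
sin(23π/72) = √((1 - cos 23π/36)/2) = 0.8434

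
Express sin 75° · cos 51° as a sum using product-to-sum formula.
sin 75° cos 51° = (1/2)[sin(75°+51°) + sin(75°-51°)]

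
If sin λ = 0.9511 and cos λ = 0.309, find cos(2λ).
cos(2λ) = cos²λ - sin²λ = -0.8091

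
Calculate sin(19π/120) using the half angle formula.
sin(19π/120) = √((1 - cos 19π/60)/2) = 0.4772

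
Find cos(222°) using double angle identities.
cos(222°) = cos²111° - sin²111° = -0.7431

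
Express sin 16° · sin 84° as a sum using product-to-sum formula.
sin 16° sin 84° = (1/2)[cos(16°-84°) - cos(16°+84°)]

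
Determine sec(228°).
sec(228°) = -1.494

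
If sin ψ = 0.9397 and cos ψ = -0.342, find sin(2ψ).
sin(2ψ) = 2 sin ψ cos ψ = -0.6428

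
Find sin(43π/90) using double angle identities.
sin(43π/90) = 2 sin 43π/180 cos 43π/180 = 0.9976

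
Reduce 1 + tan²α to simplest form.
1 + tan²α = sec²α (using Pythagorean identity)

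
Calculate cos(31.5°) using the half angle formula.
cos(31.5°) = √((1 + cos 63°)/2) = 0.8526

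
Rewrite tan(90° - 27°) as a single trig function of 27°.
tan(90° - 27°) = cot(27°)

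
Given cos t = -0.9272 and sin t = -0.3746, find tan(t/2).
tan(t/2) = sin t / (1 + cos t) = -5.146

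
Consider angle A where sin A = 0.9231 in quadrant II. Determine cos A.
cos A = ±√(1 - sin²A) = -0.3846 (negative in QII)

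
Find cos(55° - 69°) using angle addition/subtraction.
cos(55° - 69°) = cos 55° cos 69° + sin 55° sin 69° = 0.9703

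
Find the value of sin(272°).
sin(272°) = -0.9994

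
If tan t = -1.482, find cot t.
cot t = 1/tan t = -0.6748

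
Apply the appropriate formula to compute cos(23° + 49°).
cos(23° + 49°) = cos 23° cos 49° - sin 23° sin 49° = 0.309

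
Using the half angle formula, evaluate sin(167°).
sin(167°) = √((1 - cos 334°)/2) = 0.225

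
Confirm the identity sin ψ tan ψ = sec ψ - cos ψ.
RHS = 1/cos ψ - cos ψ = (1 - cos²ψ)/cos ψ = sin²ψ/cos ψ = sin ψ · (sin ψ/cos ψ) = sin ψ tan ψ = LHS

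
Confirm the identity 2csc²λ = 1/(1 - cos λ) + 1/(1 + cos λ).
RHS = [(1 + cos λ) + (1 - cos λ)] / [(1 - cos λ)(1 + cos λ)] = 2/(1 - cos²λ) = 2/sin²λ = 2csc²λ = LHS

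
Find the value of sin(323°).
sin(323°) = -0.6018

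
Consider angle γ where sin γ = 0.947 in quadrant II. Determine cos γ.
cos γ = ±√(1 - sin²γ) = -0.3212 (negative in QII)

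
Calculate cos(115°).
cos(115°) = -0.4226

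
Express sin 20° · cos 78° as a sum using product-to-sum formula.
sin 20° cos 78° = (1/2)[sin(20°+78°) + sin(20°-78°)]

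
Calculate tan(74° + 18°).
tan(74° + 18°) = (tan 74° + tan 18°)/(1 - tan 74° tan 18°) = -28.64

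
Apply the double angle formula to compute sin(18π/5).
sin(18π/5) = 2 sin 9π/5 cos 9π/5 = -0.9511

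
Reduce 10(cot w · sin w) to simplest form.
10(cot w · sin w) = 10(cos w) (using Quotient identity)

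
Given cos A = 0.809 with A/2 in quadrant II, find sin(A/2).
sin(A/2) = ±√((1 - cos A)/2); positive since A/2 ∈ QII, so sin(A/2) = 0.309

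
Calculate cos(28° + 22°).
cos(28° + 22°) = cos 28° cos 22° - sin 28° sin 22° = 0.6428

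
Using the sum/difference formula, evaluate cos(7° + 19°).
cos(7° + 19°) = cos 7° cos 19° - sin 7° sin 19° = 0.8988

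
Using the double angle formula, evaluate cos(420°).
cos(420°) = cos²210° - sin²210° = 1/2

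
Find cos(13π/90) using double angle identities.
cos(13π/90) = cos²13π/180 - sin²13π/180 = 0.8988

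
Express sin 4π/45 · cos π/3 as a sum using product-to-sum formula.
sin 4π/45 cos π/3 = (1/2)[sin(4π/45+π/3) + sin(4π/45-π/3)]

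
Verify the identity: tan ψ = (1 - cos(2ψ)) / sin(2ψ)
RHS = 2sin²ψ / (2 sin ψ cos ψ) = sin ψ/cos ψ = tan ψ = LHS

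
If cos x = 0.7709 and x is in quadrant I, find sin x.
sin x = 0.637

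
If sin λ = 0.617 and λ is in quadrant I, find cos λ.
cos λ = 0.787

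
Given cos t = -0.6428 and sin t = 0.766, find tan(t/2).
tan(t/2) = sin t / (1 + cos t) = 2.144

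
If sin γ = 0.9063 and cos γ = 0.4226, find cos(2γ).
cos(2γ) = cos²γ - sin²γ = -0.6428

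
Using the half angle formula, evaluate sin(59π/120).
sin(59π/120) = √((1 - cos 59π/60)/2) = 0.9997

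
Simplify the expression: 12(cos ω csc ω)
12(cos ω csc ω) = 12(cot ω) (using Reciprocal + quotient)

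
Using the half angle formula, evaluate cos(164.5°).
cos(164.5°) = -√((1 + cos 329°)/2) = -0.9636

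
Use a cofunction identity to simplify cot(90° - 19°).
cot(90° - 19°) = tan(19°)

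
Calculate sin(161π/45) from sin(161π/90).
sin(161π/45) = 2 sin 161π/90 cos 161π/90 = -0.9703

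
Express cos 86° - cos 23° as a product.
cos 86° - cos 23° = -2 sin(54.5°) sin(31.5°)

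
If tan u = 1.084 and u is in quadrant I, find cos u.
cos u = 0.6781 (using tan²u + 1 = sec²u)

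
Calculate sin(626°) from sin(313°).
sin(626°) = 2 sin 313° cos 313° = -0.9976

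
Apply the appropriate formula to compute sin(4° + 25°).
sin(4° + 25°) = sin 4° cos 25° + cos 4° sin 25° = 0.4848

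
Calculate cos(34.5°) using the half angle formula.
cos(34.5°) = √((1 + cos 69°)/2) = 0.8241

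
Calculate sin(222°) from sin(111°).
sin(222°) = 2 sin 111° cos 111° = -0.6691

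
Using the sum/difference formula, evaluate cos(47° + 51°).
cos(47° + 51°) = cos 47° cos 51° - sin 47° sin 51° = -0.1392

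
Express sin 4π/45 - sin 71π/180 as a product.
sin 4π/45 - sin 71π/180 = 2 cos(29π/120) sin(-11π/72)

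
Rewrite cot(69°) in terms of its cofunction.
cot(69°) = tan(90° - 69°) = tan(21°)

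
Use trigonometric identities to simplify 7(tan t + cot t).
7(tan t + cot t) = 7(sec t csc t) (using Quotient identities)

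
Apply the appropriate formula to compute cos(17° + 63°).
cos(17° + 63°) = cos 17° cos 63° - sin 17° sin 63° = 0.1736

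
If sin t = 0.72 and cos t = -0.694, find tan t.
tan t = sin t / cos t = -1.037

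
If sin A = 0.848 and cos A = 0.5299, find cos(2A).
cos(2A) = cos²A - sin²A = -0.4383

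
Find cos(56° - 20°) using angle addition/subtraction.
cos(56° - 20°) = cos 56° cos 20° + sin 56° sin 20° = 0.809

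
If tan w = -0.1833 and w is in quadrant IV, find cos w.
cos w = 0.9836 (using tan²w + 1 = sec²w)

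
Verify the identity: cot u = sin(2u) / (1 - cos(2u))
RHS = 2 sin u cos u / (2sin²u) = cos u/sin u = cot u = LHS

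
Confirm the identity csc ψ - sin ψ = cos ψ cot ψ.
LHS = 1/sin ψ - sin ψ = (1 - sin²ψ)/sin ψ = cos²ψ/sin ψ = cos ψ · (cos ψ/sin ψ) = cos ψ cot ψ = RHS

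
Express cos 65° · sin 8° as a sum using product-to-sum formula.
cos 65° sin 8° = (1/2)[sin(65°+8°) - sin(65°-8°)]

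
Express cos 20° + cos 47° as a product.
cos 20° + cos 47° = 2 cos(33.5°) cos(-13.5°)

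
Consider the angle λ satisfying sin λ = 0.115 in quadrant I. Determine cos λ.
cos λ = √(1 - sin²λ) = 0.9934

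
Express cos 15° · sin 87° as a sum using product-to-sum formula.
cos 15° sin 87° = (1/2)[sin(15°+87°) - sin(15°-87°)]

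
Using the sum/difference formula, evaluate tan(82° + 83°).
tan(82° + 83°) = (tan 82° + tan 83°)/(1 - tan 82° tan 83°) = -(2-√3)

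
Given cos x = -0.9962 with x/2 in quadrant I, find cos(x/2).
cos(x/2) = ±√((1 + cos x)/2); positive since x/2 ∈ QI, so cos(x/2) = 0.04359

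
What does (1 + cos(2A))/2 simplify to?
(1 + cos(2A))/2 = cos²A (using Power reduction)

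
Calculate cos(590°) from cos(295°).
cos(590°) = cos²295° - sin²295° = -0.6428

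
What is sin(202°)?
sin(202°) = -0.3746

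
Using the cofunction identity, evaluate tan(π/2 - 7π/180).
tan(π/2 - 7π/180) = cot(7π/180) = 8.144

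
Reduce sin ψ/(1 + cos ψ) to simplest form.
sin ψ/(1 + cos ψ) = tan(ψ/2) (using Half angle)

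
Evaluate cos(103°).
cos(103°) = -0.225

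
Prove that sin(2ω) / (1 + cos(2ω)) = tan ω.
LHS = 2 sin ω cos ω / (2cos²ω) = sin ω/cos ω = tan ω = RHS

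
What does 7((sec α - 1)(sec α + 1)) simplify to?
7((sec α - 1)(sec α + 1)) = 7(tan²α) (using Diff. of squares)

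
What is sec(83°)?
sec(83°) = 8.206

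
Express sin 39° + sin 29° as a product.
sin 39° + sin 29° = 2 sin(34°) cos(5°)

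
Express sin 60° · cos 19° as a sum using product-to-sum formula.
sin 60° cos 19° = (1/2)[sin(60°+19°) + sin(60°-19°)]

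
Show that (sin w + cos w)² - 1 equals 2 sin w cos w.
LHS = sin²w + 2 sin w cos w + cos²w - 1 = (sin²w + cos²w) + 2 sin w cos w - 1 = 1 + 2 sin w cos w - 1 = 2 sin w cos w = RHS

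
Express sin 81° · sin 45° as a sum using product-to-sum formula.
sin 81° sin 45° = (1/2)[cos(81°-45°) - cos(81°+45°)]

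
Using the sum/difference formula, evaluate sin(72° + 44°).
sin(72° + 44°) = sin 72° cos 44° + cos 72° sin 44° = 0.8988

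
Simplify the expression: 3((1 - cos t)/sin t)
3((1 - cos t)/sin t) = 3(tan(t/2)) (using Half angle)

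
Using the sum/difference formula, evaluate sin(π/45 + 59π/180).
sin(π/45 + 59π/180) = sin π/45 cos 59π/180 + cos π/45 sin 59π/180 = 0.891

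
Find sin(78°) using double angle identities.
sin(78°) = 2 sin 39° cos 39° = 0.9781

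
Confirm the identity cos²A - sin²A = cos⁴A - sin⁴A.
RHS = (cos²A - sin²A)(cos²A + sin²A) = (cos²A - sin²A) · 1 = cos²A - sin²A = LHS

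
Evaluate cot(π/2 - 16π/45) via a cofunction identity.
cot(π/2 - 16π/45) = tan(16π/45) = 2.05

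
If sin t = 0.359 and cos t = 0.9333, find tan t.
tan t = sin t / cos t = 0.3847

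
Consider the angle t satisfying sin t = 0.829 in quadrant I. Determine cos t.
cos t = √(1 - sin²t) = 0.5592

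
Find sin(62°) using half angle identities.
sin(62°) = √((1 - cos 124°)/2) = 0.8829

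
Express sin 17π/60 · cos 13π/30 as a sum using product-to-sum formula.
sin 17π/60 cos 13π/30 = (1/2)[sin(17π/60+13π/30) + sin(17π/60-13π/30)]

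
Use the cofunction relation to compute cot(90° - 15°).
cot(90° - 15°) = tan(15°) = 2-√3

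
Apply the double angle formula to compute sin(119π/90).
sin(119π/90) = 2 sin 119π/180 cos 119π/180 = -0.848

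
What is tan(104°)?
tan(104°) = -4.011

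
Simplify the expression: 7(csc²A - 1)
7(csc²A - 1) = 7(cot²A) (using Pythagorean identity)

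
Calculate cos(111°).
cos(111°) = -0.3584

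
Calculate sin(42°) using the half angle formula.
sin(42°) = √((1 - cos 84°)/2) = 0.6691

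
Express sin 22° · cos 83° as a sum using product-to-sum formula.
sin 22° cos 83° = (1/2)[sin(22°+83°) + sin(22°-83°)]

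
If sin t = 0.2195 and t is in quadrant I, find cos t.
cos t = 0.9756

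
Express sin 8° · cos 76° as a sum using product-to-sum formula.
sin 8° cos 76° = (1/2)[sin(8°+76°) + sin(8°-76°)]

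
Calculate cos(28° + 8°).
cos(28° + 8°) = cos 28° cos 8° - sin 28° sin 8° = 0.809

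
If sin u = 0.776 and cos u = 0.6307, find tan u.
tan u = sin u / cos u = 1.23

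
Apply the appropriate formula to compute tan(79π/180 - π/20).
tan(79π/180 - π/20) = (tan 79π/180 - tan π/20)/(1 + tan 79π/180 tan π/20) = 2.747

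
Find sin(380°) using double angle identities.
sin(380°) = 2 sin 190° cos 190° = 0.342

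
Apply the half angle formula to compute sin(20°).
sin(20°) = √((1 - cos 40°)/2) = 0.342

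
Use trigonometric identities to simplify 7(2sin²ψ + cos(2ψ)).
7(2sin²ψ + cos(2ψ)) = 7 (using Double angle)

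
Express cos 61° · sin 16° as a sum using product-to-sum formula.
cos 61° sin 16° = (1/2)[sin(61°+16°) - sin(61°-16°)]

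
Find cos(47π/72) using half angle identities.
cos(47π/72) = -√((1 + cos 47π/36)/2) = -0.4617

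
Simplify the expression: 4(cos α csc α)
4(cos α csc α) = 4(cot α) (using Reciprocal + quotient)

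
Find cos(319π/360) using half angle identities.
cos(319π/360) = -√((1 + cos 319π/180)/2) = -0.9367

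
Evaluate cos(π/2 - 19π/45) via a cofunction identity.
cos(π/2 - 19π/45) = sin(19π/45) = 0.9703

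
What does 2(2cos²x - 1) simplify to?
2(2cos²x - 1) = 2(cos(2x)) (using Double angle)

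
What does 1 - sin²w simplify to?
1 - sin²w = cos²w (using Pythagorean identity)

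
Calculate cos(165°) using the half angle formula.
cos(165°) = -√((1 + cos 330°)/2) = -(√6+√2)/4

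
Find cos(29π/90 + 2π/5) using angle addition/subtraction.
cos(29π/90 + 2π/5) = cos 29π/90 cos 2π/5 - sin 29π/90 sin 2π/5 = -0.6428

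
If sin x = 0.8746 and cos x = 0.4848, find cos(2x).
cos(2x) = cos²x - sin²x = -0.5299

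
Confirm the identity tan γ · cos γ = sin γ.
LHS = (sin γ/cos γ) · cos γ = sin γ = RHS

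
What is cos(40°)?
cos(40°) = 0.766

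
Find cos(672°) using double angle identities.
cos(672°) = cos²336° - sin²336° = 0.6691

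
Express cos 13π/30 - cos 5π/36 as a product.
cos 13π/30 - cos 5π/36 = -2 sin(103π/360) sin(53π/360)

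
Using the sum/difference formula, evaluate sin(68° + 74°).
sin(68° + 74°) = sin 68° cos 74° + cos 68° sin 74° = 0.6157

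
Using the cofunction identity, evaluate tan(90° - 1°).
tan(90° - 1°) = cot(1°) = 57.29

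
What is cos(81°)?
cos(81°) = 0.1564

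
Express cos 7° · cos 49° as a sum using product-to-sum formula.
cos 7° cos 49° = (1/2)[cos(7°-49°) + cos(7°+49°)]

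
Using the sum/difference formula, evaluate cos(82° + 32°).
cos(82° + 32°) = cos 82° cos 32° - sin 82° sin 32° = -0.4067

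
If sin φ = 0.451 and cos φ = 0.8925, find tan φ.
tan φ = sin φ / cos φ = 0.5053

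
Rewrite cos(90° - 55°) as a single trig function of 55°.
cos(90° - 55°) = sin(55°)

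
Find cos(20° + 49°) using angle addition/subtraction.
cos(20° + 49°) = cos 20° cos 49° - sin 20° sin 49° = 0.3584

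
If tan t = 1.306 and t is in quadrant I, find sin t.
sin t = 0.794 (using tan²t + 1 = sec²t)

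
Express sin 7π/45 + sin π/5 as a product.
sin 7π/45 + sin π/5 = 2 sin(8π/45) cos(-π/45)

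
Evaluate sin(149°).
sin(149°) = 0.515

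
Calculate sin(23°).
sin(23°) = 0.3907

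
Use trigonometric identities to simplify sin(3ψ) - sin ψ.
sin(3ψ) - sin ψ = 2 cos(2ψ) sin ψ (using Sum-to-product)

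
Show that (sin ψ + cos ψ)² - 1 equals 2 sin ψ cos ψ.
LHS = sin²ψ + 2 sin ψ cos ψ + cos²ψ - 1 = (sin²ψ + cos²ψ) + 2 sin ψ cos ψ - 1 = 1 + 2 sin ψ cos ψ - 1 = 2 sin ψ cos ψ = RHS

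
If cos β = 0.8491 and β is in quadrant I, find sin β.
sin β = 0.5282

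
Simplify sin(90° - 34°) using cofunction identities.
sin(90° - 34°) = cos(34°)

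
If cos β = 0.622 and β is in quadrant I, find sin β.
sin β = 0.783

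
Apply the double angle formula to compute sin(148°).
sin(148°) = 2 sin 74° cos 74° = 0.5299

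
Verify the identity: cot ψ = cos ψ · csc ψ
RHS = cos ψ · (1/sin ψ) = cos ψ/sin ψ = cot ψ = LHS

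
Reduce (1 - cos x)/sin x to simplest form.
(1 - cos x)/sin x = tan(x/2) (using Half angle)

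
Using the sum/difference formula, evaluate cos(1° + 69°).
cos(1° + 69°) = cos 1° cos 69° - sin 1° sin 69° = 0.342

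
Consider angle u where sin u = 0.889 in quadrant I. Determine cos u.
cos u = √(1 - sin²u) = 0.4579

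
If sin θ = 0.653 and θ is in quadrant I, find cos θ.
cos θ = 0.7574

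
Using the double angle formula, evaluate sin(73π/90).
sin(73π/90) = 2 sin 73π/180 cos 73π/180 = 0.5592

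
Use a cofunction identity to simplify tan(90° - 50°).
tan(90° - 50°) = cot(50°)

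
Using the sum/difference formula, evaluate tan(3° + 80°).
tan(3° + 80°) = (tan 3° + tan 80°)/(1 - tan 3° tan 80°) = 8.144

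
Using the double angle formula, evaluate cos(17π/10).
cos(17π/10) = 1 - 2sin²17π/20 = 0.5878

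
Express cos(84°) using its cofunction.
cos(84°) = sin(90° - 84°) = sin(6°)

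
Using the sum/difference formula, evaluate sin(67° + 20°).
sin(67° + 20°) = sin 67° cos 20° + cos 67° sin 20° = 0.9986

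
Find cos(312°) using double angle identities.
cos(312°) = cos²156° - sin²156° = 0.6691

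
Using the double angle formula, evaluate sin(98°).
sin(98°) = 2 sin 49° cos 49° = 0.9903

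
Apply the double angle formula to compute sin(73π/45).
sin(73π/45) = 2 sin 73π/90 cos 73π/90 = -0.9272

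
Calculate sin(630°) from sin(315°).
sin(630°) = 2 sin 315° cos 315° = -1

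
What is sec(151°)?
sec(151°) = -1.143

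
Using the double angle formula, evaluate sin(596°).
sin(596°) = 2 sin 298° cos 298° = -0.829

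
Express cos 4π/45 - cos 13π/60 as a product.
cos 4π/45 - cos 13π/60 = -2 sin(11π/72) sin(-23π/360)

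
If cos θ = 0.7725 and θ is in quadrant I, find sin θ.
sin θ = 0.635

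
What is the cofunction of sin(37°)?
sin(37°) = cos(90° - 37°) = cos(53°)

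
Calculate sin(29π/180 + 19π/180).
sin(29π/180 + 19π/180) = sin 29π/180 cos 19π/180 + cos 29π/180 sin 19π/180 = 0.7431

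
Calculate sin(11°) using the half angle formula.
sin(11°) = √((1 - cos 22°)/2) = 0.1908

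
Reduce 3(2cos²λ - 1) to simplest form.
3(2cos²λ - 1) = 3(cos(2λ)) (using Double angle)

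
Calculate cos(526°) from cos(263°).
cos(526°) = cos²263° - sin²263° = -0.9703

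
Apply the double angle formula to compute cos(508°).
cos(508°) = 1 - 2sin²254° = -0.848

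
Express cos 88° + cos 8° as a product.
cos 88° + cos 8° = 2 cos(48°) cos(40°)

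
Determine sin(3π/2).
sin(3π/2) = -1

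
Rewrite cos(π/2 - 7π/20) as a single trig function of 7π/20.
cos(π/2 - 7π/20) = sin(7π/20)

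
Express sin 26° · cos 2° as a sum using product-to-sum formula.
sin 26° cos 2° = (1/2)[sin(26°+2°) + sin(26°-2°)]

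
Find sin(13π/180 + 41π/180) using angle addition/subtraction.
sin(13π/180 + 41π/180) = sin 13π/180 cos 41π/180 + cos 13π/180 sin 41π/180 = 0.809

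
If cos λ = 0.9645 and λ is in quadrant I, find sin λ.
sin λ = 0.2641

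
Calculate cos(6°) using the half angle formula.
cos(6°) = √((1 + cos 12°)/2) = 0.9945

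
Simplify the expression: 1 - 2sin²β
1 - 2sin²β = cos(2β) (using Double angle)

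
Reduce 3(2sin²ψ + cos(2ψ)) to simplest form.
3(2sin²ψ + cos(2ψ)) = 3 (using Double angle)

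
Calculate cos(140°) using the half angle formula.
cos(140°) = -√((1 + cos 280°)/2) = -0.766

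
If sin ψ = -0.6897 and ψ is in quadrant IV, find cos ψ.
cos ψ = 0.7241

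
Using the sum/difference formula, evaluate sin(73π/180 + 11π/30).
sin(73π/180 + 11π/30) = sin 73π/180 cos 11π/30 + cos 73π/180 sin 11π/30 = 0.6561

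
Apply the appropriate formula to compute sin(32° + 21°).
sin(32° + 21°) = sin 32° cos 21° + cos 32° sin 21° = 0.7986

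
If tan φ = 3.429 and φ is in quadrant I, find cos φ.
cos φ = 0.28 (using tan²φ + 1 = sec²φ)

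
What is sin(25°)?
sin(25°) = 0.4226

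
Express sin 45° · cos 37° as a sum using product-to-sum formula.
sin 45° cos 37° = (1/2)[sin(45°+37°) + sin(45°-37°)]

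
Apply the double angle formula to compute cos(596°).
cos(596°) = cos²298° - sin²298° = -0.5592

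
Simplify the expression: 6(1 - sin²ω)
6(1 - sin²ω) = 6(cos²ω) (using Pythagorean identity)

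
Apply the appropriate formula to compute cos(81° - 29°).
cos(81° - 29°) = cos 81° cos 29° + sin 81° sin 29° = 0.6157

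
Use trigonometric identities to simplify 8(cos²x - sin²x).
8(cos²x - sin²x) = 8(cos(2x)) (using Double angle)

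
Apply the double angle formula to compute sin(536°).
sin(536°) = 2 sin 268° cos 268° = 0.06976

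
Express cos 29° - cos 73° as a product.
cos 29° - cos 73° = -2 sin(51°) sin(-22°)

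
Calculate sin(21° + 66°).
sin(21° + 66°) = sin 21° cos 66° + cos 21° sin 66° = 0.9986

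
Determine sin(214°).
sin(214°) = -0.5592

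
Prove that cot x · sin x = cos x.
LHS = (cos x/sin x) · sin x = cos x = RHS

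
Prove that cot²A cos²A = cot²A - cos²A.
RHS = cos²A/sin²A - cos²A = cos²A(1/sin²A - 1) = cos²A · (1 - sin²A)/sin²A = cos²A · cos²A/sin²A = cos²A · cot²A = LHS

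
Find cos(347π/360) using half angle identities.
cos(347π/360) = -√((1 + cos 347π/180)/2) = -0.9936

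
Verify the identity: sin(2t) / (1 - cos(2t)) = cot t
LHS = 2 sin t cos t / (2sin²t) = cos t/sin t = cot t = RHS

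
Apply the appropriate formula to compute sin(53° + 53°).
sin(53° + 53°) = sin 53° cos 53° + cos 53° sin 53° = 0.9613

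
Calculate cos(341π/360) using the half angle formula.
cos(341π/360) = -√((1 + cos 341π/180)/2) = -0.9863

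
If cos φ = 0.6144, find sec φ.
sec φ = 1/cos φ = 1.628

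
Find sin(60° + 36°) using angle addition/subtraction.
sin(60° + 36°) = sin 60° cos 36° + cos 60° sin 36° = 0.9945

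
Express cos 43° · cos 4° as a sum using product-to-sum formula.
cos 43° cos 4° = (1/2)[cos(43°-4°) + cos(43°+4°)]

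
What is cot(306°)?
cot(306°) = -0.7265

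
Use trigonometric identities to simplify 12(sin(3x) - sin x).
12(sin(3x) - sin x) = 12(2 cos(2x) sin x) (using Sum-to-product)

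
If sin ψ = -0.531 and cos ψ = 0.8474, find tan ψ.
tan ψ = sin ψ / cos ψ = -0.6266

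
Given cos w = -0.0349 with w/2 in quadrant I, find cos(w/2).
cos(w/2) = ±√((1 + cos w)/2); positive since w/2 ∈ QI, so cos(w/2) = 0.6947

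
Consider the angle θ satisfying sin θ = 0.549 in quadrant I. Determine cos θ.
cos θ = √(1 - sin²θ) = 0.8358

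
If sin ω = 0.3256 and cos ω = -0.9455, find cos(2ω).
cos(2ω) = cos²ω - sin²ω = 0.788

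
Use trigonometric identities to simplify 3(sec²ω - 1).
3(sec²ω - 1) = 3(tan²ω) (using Pythagorean identity)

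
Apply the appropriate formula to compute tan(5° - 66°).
tan(5° - 66°) = (tan 5° - tan 66°)/(1 + tan 5° tan 66°) = -1.804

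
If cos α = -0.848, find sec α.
sec α = 1/cos α = -1.179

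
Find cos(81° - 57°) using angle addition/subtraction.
cos(81° - 57°) = cos 81° cos 57° + sin 81° sin 57° = 0.9135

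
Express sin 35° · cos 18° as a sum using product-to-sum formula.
sin 35° cos 18° = (1/2)[sin(35°+18°) + sin(35°-18°)]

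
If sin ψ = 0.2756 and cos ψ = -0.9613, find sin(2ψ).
sin(2ψ) = 2 sin ψ cos ψ = -0.5299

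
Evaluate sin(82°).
sin(82°) = 0.9903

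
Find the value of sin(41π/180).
sin(41π/180) = 0.6561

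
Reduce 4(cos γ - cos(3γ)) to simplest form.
4(cos γ - cos(3γ)) = 4(2 sin(2γ) sin γ) (using Sum-to-product)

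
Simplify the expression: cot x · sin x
cot x · sin x = cos x (using Quotient identity)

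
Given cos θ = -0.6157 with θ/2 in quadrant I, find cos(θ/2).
cos(θ/2) = ±√((1 + cos θ)/2); positive since θ/2 ∈ QI, so cos(θ/2) = 0.4383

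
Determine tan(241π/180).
tan(241π/180) = 1.804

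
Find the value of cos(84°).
cos(84°) = 0.1045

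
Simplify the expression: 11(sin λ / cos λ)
11(sin λ / cos λ) = 11(tan λ) (using Quotient identity)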